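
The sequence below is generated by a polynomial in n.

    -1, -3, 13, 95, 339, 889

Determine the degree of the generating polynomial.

4

Δ: -2, 16, 82, 244, 550
Δ²: 18, 66, 162, 306
Δ³: 48, 96, 144
Δ⁴: 48, 48
The fourth differences are constant, so the polynomial has degree 4.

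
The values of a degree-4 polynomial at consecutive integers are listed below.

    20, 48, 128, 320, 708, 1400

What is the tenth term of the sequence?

D1: 28 , 80 , 192 , 388 , 692
D2: 52 , 112 , 196 , 304
D3: 60 , 84 , 108
D4: 24 , 24
The fourth differences are constant (24).
108 + 24 = 132;  304 + 132 = 436;  692 + 436 = 1128;  1400 + 1128 = 2528
132 + 24 = 156;  436 + 156 = 592;  1128 + 592 = 1720;  2528 + 1720 = 4248
156 + 24 = 180;  592 + 180 = 772;  1720 + 772 = 2492;  4248 + 2492 = 6740
180 + 24 = 204;  772 + 204 = 976;  2492 + 976 = 3468;  6740 + 3468 = 10208

10208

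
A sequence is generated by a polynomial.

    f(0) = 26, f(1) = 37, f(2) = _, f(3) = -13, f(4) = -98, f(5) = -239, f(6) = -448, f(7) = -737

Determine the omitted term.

Using the last 5 terms:
First differences: -85  -141  -209  -289
Second differences: -56  -68  -80
Third differences: -12  -12
Constant third difference = -12.
Extend backward: -56 + 12 = -44;  -85 + 44 = -41;  -13 + 41 = 28

28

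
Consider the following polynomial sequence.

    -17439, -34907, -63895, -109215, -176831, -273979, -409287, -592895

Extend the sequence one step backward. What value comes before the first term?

First differences: -17468  -28988  -45320  -67616  -97148  -135308  -183608
Second differences: -11520  -16332  -22296  -29532  -38160  -48300
Third differences: -4812  -5964  -7236  -8628  -10140
Fourth differences: -1152  -1272  -1392  -1512
Fifth differences: -120  -120  -120
The fifth differences are constant at -120.
Work back: -1152 + 120 = -1032;  -4812 + 1032 = -3780;  -11520 + 3780 = -7740;  -17468 + 7740 = -9728;  -17439 + 9728 = -7711

-7711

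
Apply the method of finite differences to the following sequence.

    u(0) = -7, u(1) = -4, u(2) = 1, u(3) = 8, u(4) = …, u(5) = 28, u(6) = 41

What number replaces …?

Using the first 4 terms:
Δ: 3, 5, 7
Δ²: 2, 2
Constant second difference = 2.
Extend forward: 7 + 2 = 9;  8 + 9 = 17

17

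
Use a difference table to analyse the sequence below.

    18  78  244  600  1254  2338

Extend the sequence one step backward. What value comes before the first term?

4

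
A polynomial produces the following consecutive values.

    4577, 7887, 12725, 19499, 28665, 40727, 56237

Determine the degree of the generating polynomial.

First differences: 3310, 4838, 6774, 9166, 12062, 15510
Second differences: 1528, 1936, 2392, 2896, 3448
Third differences: 408, 456, 504, 552
Fourth differences: 48, 48, 48
The fourth differences are constant, so the polynomial has degree 4.

4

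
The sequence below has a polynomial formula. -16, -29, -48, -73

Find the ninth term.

First differences: -13 , -19 , -25
Second differences: -6 , -6
Constant second difference = -6, so extend:
-25 − 6 = -31;  -73 − 31 = -104
-31 − 6 = -37;  -104 − 37 = -141
-37 − 6 = -43;  -141 − 43 = -184
-43 − 6 = -49;  -184 − 49 = -233
-49 − 6 = -55;  -233 − 55 = -288

-288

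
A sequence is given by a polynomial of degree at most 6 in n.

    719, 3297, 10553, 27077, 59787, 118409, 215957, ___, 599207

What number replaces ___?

Using the first 7 terms:
First differences: 2578, 7256, 16524, 32710, 58622, 97548
Second differences: 4678, 9268, 16186, 25912, 38926
Third differences: 4590, 6918, 9726, 13014
Fourth differences: 2328, 2808, 3288
Fifth differences: 480, 480
Constant fifth difference = 480.
Extend forward: 3288 + 480 = 3768;  13014 + 3768 = 16782;  38926 + 16782 = 55708;  97548 + 55708 = 153256;  215957 + 153256 = 369213

369213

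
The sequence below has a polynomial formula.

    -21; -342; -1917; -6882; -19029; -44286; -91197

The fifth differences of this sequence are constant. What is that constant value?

Δ: -321, -1575, -4965, -12147, -25257, -46911
Δ²: -1254, -3390, -7182, -13110, -21654
Δ³: -2136, -3792, -5928, -8544
Δ⁴: -1656, -2136, -2616
Δ⁵: -480, -480

-480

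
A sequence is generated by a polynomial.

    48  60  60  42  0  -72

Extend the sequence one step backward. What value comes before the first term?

30

D1: 12  0  -18  -42  -72
D2: -12  -18  -24  -30
D3: -6  -6  -6
The third differences are constant at -6.
Work back: -12 + 6 = -6;  12 + 6 = 18;  48 − 18 = 30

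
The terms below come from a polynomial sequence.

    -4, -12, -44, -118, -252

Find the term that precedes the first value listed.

-2

Δ: -8  -32  -74  -134
Δ²: -24  -42  -60
Δ³: -18  -18
The third differences are constant at -18.
Work back: -24 + 18 = -6;  -8 + 6 = -2;  -4 + 2 = -2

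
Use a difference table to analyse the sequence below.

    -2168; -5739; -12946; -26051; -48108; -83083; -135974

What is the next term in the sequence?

-212931

First differences: -3571, -7207, -13105, -22057, -34975, -52891
Second differences: -3636, -5898, -8952, -12918, -17916
Third differences: -2262, -3054, -3966, -4998
Fourth differences: -792, -912, -1032
Fifth differences: -120, -120
Fifth differences constant at -120.
-1032 − 120 = -1152;  -4998 − 1152 = -6150;  -17916 − 6150 = -24066;  -52891 − 24066 = -76957;  -135974 − 76957 = -212931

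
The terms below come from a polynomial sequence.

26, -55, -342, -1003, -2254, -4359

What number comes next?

-7630

D1: -81 , -287 , -661 , -1251 , -2105
D2: -206 , -374 , -590 , -854
D3: -168 , -216 , -264
D4: -48 , -48
The fourth differences are constant (-48).
-264 − 48 = -312;  -854 − 312 = -1166;  -2105 − 1166 = -3271;  -4359 − 3271 = -7630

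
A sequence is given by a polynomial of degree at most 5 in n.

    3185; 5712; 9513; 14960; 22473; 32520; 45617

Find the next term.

Δ: 2527 , 3801 , 5447 , 7513 , 10047 , 13097
Δ²: 1274 , 1646 , 2066 , 2534 , 3050
Δ³: 372 , 420 , 468 , 516
Δ⁴: 48 , 48 , 48
The fourth differences are constant (48).
516 + 48 = 564;  3050 + 564 = 3614;  13097 + 3614 = 16711;  45617 + 16711 = 62328

62328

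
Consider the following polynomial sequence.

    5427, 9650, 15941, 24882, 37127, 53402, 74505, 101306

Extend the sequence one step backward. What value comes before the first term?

2762

4223, 6291, 8941, 12245, 16275, 21103, 26801
2068, 2650, 3304, 4030, 4828, 5698
582, 654, 726, 798, 870
72, 72, 72, 72
The fourth differences are constant at 72.
Work back: 582 − 72 = 510;  2068 − 510 = 1558;  4223 − 1558 = 2665;  5427 − 2665 = 2762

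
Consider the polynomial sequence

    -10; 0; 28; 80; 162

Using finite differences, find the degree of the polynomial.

3

10, 28, 52, 82
18, 24, 30
6, 6
The third differences are constant, so the polynomial has degree 3.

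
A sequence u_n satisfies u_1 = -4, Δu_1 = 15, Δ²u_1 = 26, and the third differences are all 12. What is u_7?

Build the table forward from the leading diagonal:
Δ³: 12, 12, 12, 12, 12, 12, 12
Δ²: 26, 38, 50, 62, 74, 86, 98
Δ: 15, 41, 79, 129, 191, 265, 351
u: -4, 11, 52, 131, 260, 451, 716

716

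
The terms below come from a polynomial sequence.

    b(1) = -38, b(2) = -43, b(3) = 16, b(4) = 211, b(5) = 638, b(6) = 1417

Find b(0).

-17

D1: -5, 59, 195, 427, 779
D2: 64, 136, 232, 352
D3: 72, 96, 120
D4: 24, 24
The fourth differences are constant at 24.
Work back: 72 − 24 = 48;  64 − 48 = 16;  -5 − 16 = -21;  -38 + 21 = -17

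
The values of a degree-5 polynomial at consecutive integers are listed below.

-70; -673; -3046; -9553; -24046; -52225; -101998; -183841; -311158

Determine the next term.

-500641

First differences: -603  -2373  -6507  -14493  -28179  -49773  -81843  -127317
Second differences: -1770  -4134  -7986  -13686  -21594  -32070  -45474
Third differences: -2364  -3852  -5700  -7908  -10476  -13404
Fourth differences: -1488  -1848  -2208  -2568  -2928
Fifth differences: -360  -360  -360  -360
The fifth differences are constant (-360).
-2928 − 360 = -3288;  -13404 − 3288 = -16692;  -45474 − 16692 = -62166;  -127317 − 62166 = -189483;  -311158 − 189483 = -500641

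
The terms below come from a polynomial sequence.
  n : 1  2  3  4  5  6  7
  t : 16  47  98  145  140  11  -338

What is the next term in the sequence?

31, 51, 47, -5, -129, -349
20, -4, -52, -124, -220
-24, -48, -72, -96
-24, -24, -24
Constant fourth difference = -24, so extend:
-96 − 24 = -120;  -220 − 120 = -340;  -349 − 340 = -689;  -338 − 689 = -1027

-1027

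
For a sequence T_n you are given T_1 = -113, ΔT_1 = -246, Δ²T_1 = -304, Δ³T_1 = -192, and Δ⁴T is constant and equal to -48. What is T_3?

-909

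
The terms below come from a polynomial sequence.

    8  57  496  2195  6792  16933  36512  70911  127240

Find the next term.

Δ: 49  439  1699  4597  10141  19579  34399  56329
Δ²: 390  1260  2898  5544  9438  14820  21930
Δ³: 870  1638  2646  3894  5382  7110
Δ⁴: 768  1008  1248  1488  1728
Δ⁵: 240  240  240  240
Constant fifth difference = 240, so extend:
1728 + 240 = 1968;  7110 + 1968 = 9078;  21930 + 9078 = 31008;  56329 + 31008 = 87337;  127240 + 87337 = 214577

214577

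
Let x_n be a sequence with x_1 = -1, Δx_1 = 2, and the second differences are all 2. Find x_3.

5

Build the table forward from the leading diagonal:
Δ²: 2, 2, 2
Δ: 2, 4, 6
x: -1, 1, 5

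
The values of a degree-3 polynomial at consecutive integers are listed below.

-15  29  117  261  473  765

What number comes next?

44, 88, 144, 212, 292
44, 56, 68, 80
12, 12, 12
Constant third difference = 12, so extend:
80 + 12 = 92;  292 + 92 = 384;  765 + 384 = 1149

1149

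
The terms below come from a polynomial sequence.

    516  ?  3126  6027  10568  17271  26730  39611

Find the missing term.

1415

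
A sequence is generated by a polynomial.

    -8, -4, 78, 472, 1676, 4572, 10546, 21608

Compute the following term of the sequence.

D1: 4, 82, 394, 1204, 2896, 5974, 11062
D2: 78, 312, 810, 1692, 3078, 5088
D3: 234, 498, 882, 1386, 2010
D4: 264, 384, 504, 624
D5: 120, 120, 120
Constant fifth difference = 120, so extend:
624 + 120 = 744;  2010 + 744 = 2754;  5088 + 2754 = 7842;  11062 + 7842 = 18904;  21608 + 18904 = 40512

40512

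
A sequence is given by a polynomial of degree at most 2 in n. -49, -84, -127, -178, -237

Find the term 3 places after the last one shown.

Δ: -35 , -43 , -51 , -59
Δ²: -8 , -8 , -8
Constant second difference = -8, so extend:
-59 − 8 = -67;  -237 − 67 = -304
-67 − 8 = -75;  -304 − 75 = -379
-75 − 8 = -83;  -379 − 83 = -462

-462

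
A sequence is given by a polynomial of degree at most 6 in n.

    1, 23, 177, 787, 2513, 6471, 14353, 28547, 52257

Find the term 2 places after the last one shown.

145841

Δ: 22 , 154 , 610 , 1726 , 3958 , 7882 , 14194 , 23710
Δ²: 132 , 456 , 1116 , 2232 , 3924 , 6312 , 9516
Δ³: 324 , 660 , 1116 , 1692 , 2388 , 3204
Δ⁴: 336 , 456 , 576 , 696 , 816
Δ⁵: 120 , 120 , 120 , 120
Constant fifth difference = 120, so extend:
816 + 120 = 936;  3204 + 936 = 4140;  9516 + 4140 = 13656;  23710 + 13656 = 37366;  52257 + 37366 = 89623
936 + 120 = 1056;  4140 + 1056 = 5196;  13656 + 5196 = 18852;  37366 + 18852 = 56218;  89623 + 56218 = 145841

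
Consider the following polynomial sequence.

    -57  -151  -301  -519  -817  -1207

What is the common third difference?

-12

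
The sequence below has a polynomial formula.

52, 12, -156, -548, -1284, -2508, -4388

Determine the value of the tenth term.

-40 , -168 , -392 , -736 , -1224 , -1880
-128 , -224 , -344 , -488 , -656
-96 , -120 , -144 , -168
-24 , -24 , -24
The fourth differences are constant (-24).
-168 − 24 = -192;  -656 − 192 = -848;  -1880 − 848 = -2728;  -4388 − 2728 = -7116
-192 − 24 = -216;  -848 − 216 = -1064;  -2728 − 1064 = -3792;  -7116 − 3792 = -10908
-216 − 24 = -240;  -1064 − 240 = -1304;  -3792 − 1304 = -5096;  -10908 − 5096 = -16004

-16004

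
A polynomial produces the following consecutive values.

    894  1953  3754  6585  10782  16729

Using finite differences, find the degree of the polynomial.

4

D1: 1059, 1801, 2831, 4197, 5947
D2: 742, 1030, 1366, 1750
D3: 288, 336, 384
D4: 48, 48
The fourth differences are constant, so the polynomial has degree 4.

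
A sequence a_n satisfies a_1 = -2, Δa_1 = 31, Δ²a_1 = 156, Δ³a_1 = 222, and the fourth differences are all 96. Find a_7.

8404

Build the table forward from the leading diagonal:
D4: 96  96  96  96  96  96  96
D3: 222  318  414  510  606  702  798
D2: 156  378  696  1110  1620  2226  2928
D1: 31  187  565  1261  2371  3991  6217
a: -2  29  216  781  2042  4413  8404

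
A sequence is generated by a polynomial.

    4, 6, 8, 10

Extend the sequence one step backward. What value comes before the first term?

2

D1: 2  2  2
The first differences are constant at 2.
Work back: 4 − 2 = 2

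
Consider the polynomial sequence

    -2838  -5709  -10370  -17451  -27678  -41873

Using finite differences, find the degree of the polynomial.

4

-2871, -4661, -7081, -10227, -14195
-1790, -2420, -3146, -3968
-630, -726, -822
-96, -96
The fourth differences are constant, so the polynomial has degree 4.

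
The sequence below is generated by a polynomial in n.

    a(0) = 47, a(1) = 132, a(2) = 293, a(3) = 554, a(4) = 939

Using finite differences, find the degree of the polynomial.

Δ: 85, 161, 261, 385
Δ²: 76, 100, 124
Δ³: 24, 24
The third differences are constant, so the polynomial has degree 3.

3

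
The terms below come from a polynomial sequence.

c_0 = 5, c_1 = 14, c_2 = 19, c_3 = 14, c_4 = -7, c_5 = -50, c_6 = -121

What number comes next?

-226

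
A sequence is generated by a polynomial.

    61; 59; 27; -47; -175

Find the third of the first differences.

-74

First differences: -2, -32, -74, -128
Second differences: -30, -42, -54
Third differences: -12, -12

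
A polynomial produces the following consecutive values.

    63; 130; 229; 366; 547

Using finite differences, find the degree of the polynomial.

3

67, 99, 137, 181
32, 38, 44
6, 6
The third differences are constant, so the polynomial has degree 3.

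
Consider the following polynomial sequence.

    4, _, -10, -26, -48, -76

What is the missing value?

0

Using the last 4 terms:
Δ: -16, -22, -28
Δ²: -6, -6
Constant second difference = -6.
Extend backward: -16 + 6 = -10;  -10 + 10 = 0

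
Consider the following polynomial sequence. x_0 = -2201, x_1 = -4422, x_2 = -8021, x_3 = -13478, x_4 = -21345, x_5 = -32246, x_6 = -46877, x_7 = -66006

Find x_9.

-121190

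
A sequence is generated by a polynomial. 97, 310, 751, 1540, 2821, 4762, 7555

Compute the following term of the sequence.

11416

First differences: 213, 441, 789, 1281, 1941, 2793
Second differences: 228, 348, 492, 660, 852
Third differences: 120, 144, 168, 192
Fourth differences: 24, 24, 24
Constant fourth difference = 24, so extend:
192 + 24 = 216;  852 + 216 = 1068;  2793 + 1068 = 3861;  7555 + 3861 = 11416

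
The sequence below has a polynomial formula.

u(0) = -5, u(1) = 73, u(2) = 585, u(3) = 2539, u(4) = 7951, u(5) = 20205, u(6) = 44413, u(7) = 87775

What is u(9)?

273361

Δ: 78, 512, 1954, 5412, 12254, 24208, 43362
Δ²: 434, 1442, 3458, 6842, 11954, 19154
Δ³: 1008, 2016, 3384, 5112, 7200
Δ⁴: 1008, 1368, 1728, 2088
Δ⁵: 360, 360, 360
Fifth differences constant at 360.
2088 + 360 = 2448;  7200 + 2448 = 9648;  19154 + 9648 = 28802;  43362 + 28802 = 72164;  87775 + 72164 = 159939
2448 + 360 = 2808;  9648 + 2808 = 12456;  28802 + 12456 = 41258;  72164 + 41258 = 113422;  159939 + 113422 = 273361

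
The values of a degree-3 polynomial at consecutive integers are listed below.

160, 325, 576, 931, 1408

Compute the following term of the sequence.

First differences: 165, 251, 355, 477
Second differences: 86, 104, 122
Third differences: 18, 18
Constant third difference = 18, so extend:
122 + 18 = 140;  477 + 140 = 617;  1408 + 617 = 2025

2025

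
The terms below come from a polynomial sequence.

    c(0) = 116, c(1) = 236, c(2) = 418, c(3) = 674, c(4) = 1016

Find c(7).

2678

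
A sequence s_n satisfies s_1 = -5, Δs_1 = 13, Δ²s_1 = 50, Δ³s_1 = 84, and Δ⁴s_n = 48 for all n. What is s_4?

268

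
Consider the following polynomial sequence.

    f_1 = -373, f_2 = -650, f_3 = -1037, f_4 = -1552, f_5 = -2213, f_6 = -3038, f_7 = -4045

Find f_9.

-6677

-277 , -387 , -515 , -661 , -825 , -1007
-110 , -128 , -146 , -164 , -182
-18 , -18 , -18 , -18
Constant third difference = -18, so extend:
-182 − 18 = -200;  -1007 − 200 = -1207;  -4045 − 1207 = -5252
-200 − 18 = -218;  -1207 − 218 = -1425;  -5252 − 1425 = -6677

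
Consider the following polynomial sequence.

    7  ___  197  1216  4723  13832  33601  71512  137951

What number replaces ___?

Using the last 7 terms:
First differences: 1019, 3507, 9109, 19769, 37911, 66439
Second differences: 2488, 5602, 10660, 18142, 28528
Third differences: 3114, 5058, 7482, 10386
Fourth differences: 1944, 2424, 2904
Fifth differences: 480, 480
Constant fifth difference = 480.
Extend backward: 1944 − 480 = 1464;  3114 − 1464 = 1650;  2488 − 1650 = 838;  1019 − 838 = 181;  197 − 181 = 16

16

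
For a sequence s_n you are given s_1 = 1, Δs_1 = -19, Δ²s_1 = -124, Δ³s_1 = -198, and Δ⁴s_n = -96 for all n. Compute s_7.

Build the table forward from the leading diagonal:
Fourth differences: -96, -96, -96, -96, -96, -96, -96
Third differences: -198, -294, -390, -486, -582, -678, -774
Second differences: -124, -322, -616, -1006, -1492, -2074, -2752
First differences: -19, -143, -465, -1081, -2087, -3579, -5653
s: 1, -18, -161, -626, -1707, -3794, -7373

-7373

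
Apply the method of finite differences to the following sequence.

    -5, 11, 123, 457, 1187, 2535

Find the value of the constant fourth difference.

48

Δ: 16, 112, 334, 730, 1348
Δ²: 96, 222, 396, 618
Δ³: 126, 174, 222
Δ⁴: 48, 48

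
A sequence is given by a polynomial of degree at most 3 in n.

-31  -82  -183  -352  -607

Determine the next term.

D1: -51, -101, -169, -255
D2: -50, -68, -86
D3: -18, -18
The third differences are constant (-18).
-86 − 18 = -104;  -255 − 104 = -359;  -607 − 359 = -966

-966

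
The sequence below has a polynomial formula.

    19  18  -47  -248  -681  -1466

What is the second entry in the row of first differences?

-65

First differences: -1, -65, -201, -433, -785
Second differences: -64, -136, -232, -352
Third differences: -72, -96, -120
Fourth differences: -24, -24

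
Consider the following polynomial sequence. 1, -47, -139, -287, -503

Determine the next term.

-799

-48, -92, -148, -216
-44, -56, -68
-12, -12
Constant third difference = -12, so extend:
-68 − 12 = -80;  -216 − 80 = -296;  -503 − 296 = -799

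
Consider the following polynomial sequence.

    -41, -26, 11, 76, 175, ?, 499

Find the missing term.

Using the first 5 terms:
Δ: 15, 37, 65, 99
Δ²: 22, 28, 34
Δ³: 6, 6
Constant third difference = 6.
Extend forward: 34 + 6 = 40;  99 + 40 = 139;  175 + 139 = 314

314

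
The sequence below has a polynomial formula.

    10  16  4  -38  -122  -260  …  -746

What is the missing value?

Using the first 6 terms:
First differences: 6, -12, -42, -84, -138
Second differences: -18, -30, -42, -54
Third differences: -12, -12, -12
Constant third difference = -12.
Extend forward: -54 − 12 = -66;  -138 − 66 = -204;  -260 − 204 = -464

-464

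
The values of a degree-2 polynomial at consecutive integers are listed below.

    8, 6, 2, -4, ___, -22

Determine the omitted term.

-12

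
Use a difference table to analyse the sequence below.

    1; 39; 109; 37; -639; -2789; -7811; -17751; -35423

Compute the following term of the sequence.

Δ: 38, 70, -72, -676, -2150, -5022, -9940, -17672
Δ²: 32, -142, -604, -1474, -2872, -4918, -7732
Δ³: -174, -462, -870, -1398, -2046, -2814
Δ⁴: -288, -408, -528, -648, -768
Δ⁵: -120, -120, -120, -120
Constant fifth difference = -120, so extend:
-768 − 120 = -888;  -2814 − 888 = -3702;  -7732 − 3702 = -11434;  -17672 − 11434 = -29106;  -35423 − 29106 = -64529

-64529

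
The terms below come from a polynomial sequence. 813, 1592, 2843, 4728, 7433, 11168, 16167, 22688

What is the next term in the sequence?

First differences: 779, 1251, 1885, 2705, 3735, 4999, 6521
Second differences: 472, 634, 820, 1030, 1264, 1522
Third differences: 162, 186, 210, 234, 258
Fourth differences: 24, 24, 24, 24
Fourth differences constant at 24.
258 + 24 = 282;  1522 + 282 = 1804;  6521 + 1804 = 8325;  22688 + 8325 = 31013

31013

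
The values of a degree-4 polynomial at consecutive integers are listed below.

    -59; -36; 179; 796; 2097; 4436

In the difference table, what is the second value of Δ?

D1: 23, 215, 617, 1301, 2339
D2: 192, 402, 684, 1038
D3: 210, 282, 354
D4: 72, 72

215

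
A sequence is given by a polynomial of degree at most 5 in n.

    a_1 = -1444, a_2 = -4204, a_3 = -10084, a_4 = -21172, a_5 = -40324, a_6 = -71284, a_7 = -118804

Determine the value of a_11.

D1: -2760 , -5880 , -11088 , -19152 , -30960 , -47520
D2: -3120 , -5208 , -8064 , -11808 , -16560
D3: -2088 , -2856 , -3744 , -4752
D4: -768 , -888 , -1008
D5: -120 , -120
Constant fifth difference = -120, so extend:
-1008 − 120 = -1128;  -4752 − 1128 = -5880;  -16560 − 5880 = -22440;  -47520 − 22440 = -69960;  -118804 − 69960 = -188764
-1128 − 120 = -1248;  -5880 − 1248 = -7128;  -22440 − 7128 = -29568;  -69960 − 29568 = -99528;  -188764 − 99528 = -288292
-1248 − 120 = -1368;  -7128 − 1368 = -8496;  -29568 − 8496 = -38064;  -99528 − 38064 = -137592;  -288292 − 137592 = -425884
-1368 − 120 = -1488;  -8496 − 1488 = -9984;  -38064 − 9984 = -48048;  -137592 − 48048 = -185640;  -425884 − 185640 = -611524

-611524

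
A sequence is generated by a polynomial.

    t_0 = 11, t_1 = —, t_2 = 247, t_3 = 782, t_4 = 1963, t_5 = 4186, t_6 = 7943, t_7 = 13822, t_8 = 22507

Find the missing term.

58

Using the last 7 terms:
Δ: 535  1181  2223  3757  5879  8685
Δ²: 646  1042  1534  2122  2806
Δ³: 396  492  588  684
Δ⁴: 96  96  96
Constant fourth difference = 96.
Extend backward: 396 − 96 = 300;  646 − 300 = 346;  535 − 346 = 189;  247 − 189 = 58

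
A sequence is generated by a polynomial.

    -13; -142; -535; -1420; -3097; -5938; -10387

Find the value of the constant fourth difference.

-72

D1: -129, -393, -885, -1677, -2841, -4449
D2: -264, -492, -792, -1164, -1608
D3: -228, -300, -372, -444
D4: -72, -72, -72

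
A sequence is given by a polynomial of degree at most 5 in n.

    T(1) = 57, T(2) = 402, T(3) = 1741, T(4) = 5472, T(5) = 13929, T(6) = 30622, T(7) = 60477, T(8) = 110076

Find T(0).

D1: 345  1339  3731  8457  16693  29855  49599
D2: 994  2392  4726  8236  13162  19744
D3: 1398  2334  3510  4926  6582
D4: 936  1176  1416  1656
D5: 240  240  240
The fifth differences are constant at 240.
Work back: 936 − 240 = 696;  1398 − 696 = 702;  994 − 702 = 292;  345 − 292 = 53;  57 − 53 = 4

4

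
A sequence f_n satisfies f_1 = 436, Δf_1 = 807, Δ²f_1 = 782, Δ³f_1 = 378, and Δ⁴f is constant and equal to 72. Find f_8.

Build the table forward from the leading diagonal:
Δ⁴: 72  72  72  72  72  72  72  72
Δ³: 378  450  522  594  666  738  810  882
Δ²: 782  1160  1610  2132  2726  3392  4130  4940
Δ: 807  1589  2749  4359  6491  9217  12609  16739
f: 436  1243  2832  5581  9940  16431  25648  38257

38257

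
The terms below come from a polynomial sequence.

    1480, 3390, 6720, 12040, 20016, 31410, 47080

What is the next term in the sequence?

D1: 1910 , 3330 , 5320 , 7976 , 11394 , 15670
D2: 1420 , 1990 , 2656 , 3418 , 4276
D3: 570 , 666 , 762 , 858
D4: 96 , 96 , 96
The fourth differences are constant (96).
858 + 96 = 954;  4276 + 954 = 5230;  15670 + 5230 = 20900;  47080 + 20900 = 67980

67980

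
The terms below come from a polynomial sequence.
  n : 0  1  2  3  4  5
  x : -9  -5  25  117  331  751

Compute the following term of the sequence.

First differences: 4, 30, 92, 214, 420
Second differences: 26, 62, 122, 206
Third differences: 36, 60, 84
Fourth differences: 24, 24
The fourth differences are constant (24).
84 + 24 = 108;  206 + 108 = 314;  420 + 314 = 734;  751 + 734 = 1485

1485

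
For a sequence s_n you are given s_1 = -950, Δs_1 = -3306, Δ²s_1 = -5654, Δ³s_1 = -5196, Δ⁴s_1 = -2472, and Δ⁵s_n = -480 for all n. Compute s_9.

-676606

Build the table forward from the leading diagonal:
Fifth differences: -480  -480  -480  -480  -480  -480  -480  -480  -480
Fourth differences: -2472  -2952  -3432  -3912  -4392  -4872  -5352  -5832  -6312
Third differences: -5196  -7668  -10620  -14052  -17964  -22356  -27228  -32580  -38412
Second differences: -5654  -10850  -18518  -29138  -43190  -61154  -83510  -110738  -143318
First differences: -3306  -8960  -19810  -38328  -67466  -110656  -171810  -255320  -366058
s: -950  -4256  -13216  -33026  -71354  -138820  -249476  -421286  -676606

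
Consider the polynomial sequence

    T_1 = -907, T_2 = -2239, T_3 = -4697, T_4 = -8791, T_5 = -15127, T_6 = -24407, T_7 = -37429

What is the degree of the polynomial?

4

First differences: -1332, -2458, -4094, -6336, -9280, -13022
Second differences: -1126, -1636, -2242, -2944, -3742
Third differences: -510, -606, -702, -798
Fourth differences: -96, -96, -96
The fourth differences are constant, so the polynomial has degree 4.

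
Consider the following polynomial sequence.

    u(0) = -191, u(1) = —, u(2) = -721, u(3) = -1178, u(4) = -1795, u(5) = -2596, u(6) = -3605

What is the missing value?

-400

Using the last 5 terms:
First differences: -457  -617  -801  -1009
Second differences: -160  -184  -208
Third differences: -24  -24
Constant third difference = -24.
Extend backward: -160 + 24 = -136;  -457 + 136 = -321;  -721 + 321 = -400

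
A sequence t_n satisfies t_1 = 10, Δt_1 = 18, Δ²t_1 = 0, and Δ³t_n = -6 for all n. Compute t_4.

Build the table forward from the leading diagonal:
Third differences: -6  -6  -6  -6
Second differences: 0  -6  -12  -18
First differences: 18  18  12  0
t: 10  28  46  58

58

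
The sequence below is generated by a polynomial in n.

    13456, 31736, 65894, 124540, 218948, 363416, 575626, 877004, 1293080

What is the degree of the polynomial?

D1: 18280, 34158, 58646, 94408, 144468, 212210, 301378, 416076
D2: 15878, 24488, 35762, 50060, 67742, 89168, 114698
D3: 8610, 11274, 14298, 17682, 21426, 25530
D4: 2664, 3024, 3384, 3744, 4104
D5: 360, 360, 360, 360
The fifth differences are constant, so the polynomial has degree 5.

5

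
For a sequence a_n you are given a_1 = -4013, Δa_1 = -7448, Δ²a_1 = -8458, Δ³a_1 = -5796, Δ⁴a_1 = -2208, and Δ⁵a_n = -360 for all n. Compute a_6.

-195193

Build the table forward from the leading diagonal:
D5: -360  -360  -360  -360  -360  -360
D4: -2208  -2568  -2928  -3288  -3648  -4008
D3: -5796  -8004  -10572  -13500  -16788  -20436
D2: -8458  -14254  -22258  -32830  -46330  -63118
D1: -7448  -15906  -30160  -52418  -85248  -131578
a: -4013  -11461  -27367  -57527  -109945  -195193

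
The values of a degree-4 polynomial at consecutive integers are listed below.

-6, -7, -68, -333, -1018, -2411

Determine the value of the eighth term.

-8833

D1: -1 , -61 , -265 , -685 , -1393
D2: -60 , -204 , -420 , -708
D3: -144 , -216 , -288
D4: -72 , -72
Constant fourth difference = -72, so extend:
-288 − 72 = -360;  -708 − 360 = -1068;  -1393 − 1068 = -2461;  -2411 − 2461 = -4872
-360 − 72 = -432;  -1068 − 432 = -1500;  -2461 − 1500 = -3961;  -4872 − 3961 = -8833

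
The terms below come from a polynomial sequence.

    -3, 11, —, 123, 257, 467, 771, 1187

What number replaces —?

47

Using the last 5 terms:
First differences: 134, 210, 304, 416
Second differences: 76, 94, 112
Third differences: 18, 18
Constant third difference = 18.
Extend backward: 76 − 18 = 58;  134 − 58 = 76;  123 − 76 = 47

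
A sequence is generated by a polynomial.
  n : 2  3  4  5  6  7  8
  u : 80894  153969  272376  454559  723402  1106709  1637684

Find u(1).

First differences: 73075, 118407, 182183, 268843, 383307, 530975
Second differences: 45332, 63776, 86660, 114464, 147668
Third differences: 18444, 22884, 27804, 33204
Fourth differences: 4440, 4920, 5400
Fifth differences: 480, 480
The fifth differences are constant at 480.
Work back: 4440 − 480 = 3960;  18444 − 3960 = 14484;  45332 − 14484 = 30848;  73075 − 30848 = 42227;  80894 − 42227 = 38667

38667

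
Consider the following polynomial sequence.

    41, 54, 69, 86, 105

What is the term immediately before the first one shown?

30

First differences: 13  15  17  19
Second differences: 2  2  2
The second differences are constant at 2.
Work back: 13 − 2 = 11;  41 − 11 = 30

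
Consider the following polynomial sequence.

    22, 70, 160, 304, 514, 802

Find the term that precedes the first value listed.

48  90  144  210  288
42  54  66  78
12  12  12
The third differences are constant at 12.
Work back: 42 − 12 = 30;  48 − 30 = 18;  22 − 18 = 4

4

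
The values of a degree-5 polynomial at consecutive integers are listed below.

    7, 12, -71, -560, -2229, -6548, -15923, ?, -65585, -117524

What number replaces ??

Using the first 7 terms:
First differences: 5, -83, -489, -1669, -4319, -9375
Second differences: -88, -406, -1180, -2650, -5056
Third differences: -318, -774, -1470, -2406
Fourth differences: -456, -696, -936
Fifth differences: -240, -240
Constant fifth difference = -240.
Extend forward: -936 − 240 = -1176;  -2406 − 1176 = -3582;  -5056 − 3582 = -8638;  -9375 − 8638 = -18013;  -15923 − 18013 = -33936

-33936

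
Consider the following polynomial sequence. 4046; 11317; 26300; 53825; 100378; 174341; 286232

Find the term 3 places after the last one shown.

991733

First differences: 7271, 14983, 27525, 46553, 73963, 111891
Second differences: 7712, 12542, 19028, 27410, 37928
Third differences: 4830, 6486, 8382, 10518
Fourth differences: 1656, 1896, 2136
Fifth differences: 240, 240
The fifth differences are constant (240).
2136 + 240 = 2376;  10518 + 2376 = 12894;  37928 + 12894 = 50822;  111891 + 50822 = 162713;  286232 + 162713 = 448945
2376 + 240 = 2616;  12894 + 2616 = 15510;  50822 + 15510 = 66332;  162713 + 66332 = 229045;  448945 + 229045 = 677990
2616 + 240 = 2856;  15510 + 2856 = 18366;  66332 + 18366 = 84698;  229045 + 84698 = 313743;  677990 + 313743 = 991733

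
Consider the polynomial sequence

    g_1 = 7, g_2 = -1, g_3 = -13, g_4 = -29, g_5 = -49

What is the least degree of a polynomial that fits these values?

Δ: -8, -12, -16, -20
Δ²: -4, -4, -4
The second differences are constant, so the polynomial has degree 2.

2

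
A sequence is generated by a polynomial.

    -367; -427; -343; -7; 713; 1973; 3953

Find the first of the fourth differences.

D1: -60, 84, 336, 720, 1260, 1980
D2: 144, 252, 384, 540, 720
D3: 108, 132, 156, 180
D4: 24, 24, 24

24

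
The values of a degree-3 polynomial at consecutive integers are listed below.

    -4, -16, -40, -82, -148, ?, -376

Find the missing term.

-244

Using the first 5 terms:
D1: -12  -24  -42  -66
D2: -12  -18  -24
D3: -6  -6
Constant third difference = -6.
Extend forward: -24 − 6 = -30;  -66 − 30 = -96;  -148 − 96 = -244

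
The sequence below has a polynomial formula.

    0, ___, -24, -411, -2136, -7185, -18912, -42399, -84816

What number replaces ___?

3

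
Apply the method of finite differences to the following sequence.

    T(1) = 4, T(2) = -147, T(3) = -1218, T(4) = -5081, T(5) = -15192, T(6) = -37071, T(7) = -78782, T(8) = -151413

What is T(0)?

3

-151, -1071, -3863, -10111, -21879, -41711, -72631
-920, -2792, -6248, -11768, -19832, -30920
-1872, -3456, -5520, -8064, -11088
-1584, -2064, -2544, -3024
-480, -480, -480
The fifth differences are constant at -480.
Work back: -1584 + 480 = -1104;  -1872 + 1104 = -768;  -920 + 768 = -152;  -151 + 152 = 1;  4 − 1 = 3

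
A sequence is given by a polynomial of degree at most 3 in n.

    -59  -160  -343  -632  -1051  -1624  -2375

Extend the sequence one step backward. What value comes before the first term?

-16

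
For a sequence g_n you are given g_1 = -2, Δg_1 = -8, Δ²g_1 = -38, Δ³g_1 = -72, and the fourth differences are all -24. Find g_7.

-2420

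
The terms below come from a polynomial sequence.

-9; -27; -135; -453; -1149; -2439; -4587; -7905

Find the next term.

-12753

D1: -18, -108, -318, -696, -1290, -2148, -3318
D2: -90, -210, -378, -594, -858, -1170
D3: -120, -168, -216, -264, -312
D4: -48, -48, -48, -48
Constant fourth difference = -48, so extend:
-312 − 48 = -360;  -1170 − 360 = -1530;  -3318 − 1530 = -4848;  -7905 − 4848 = -12753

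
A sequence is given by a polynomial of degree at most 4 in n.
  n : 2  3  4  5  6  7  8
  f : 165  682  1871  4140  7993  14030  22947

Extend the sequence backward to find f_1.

First differences: 517, 1189, 2269, 3853, 6037, 8917
Second differences: 672, 1080, 1584, 2184, 2880
Third differences: 408, 504, 600, 696
Fourth differences: 96, 96, 96
The fourth differences are constant at 96.
Work back: 408 − 96 = 312;  672 − 312 = 360;  517 − 360 = 157;  165 − 157 = 8

8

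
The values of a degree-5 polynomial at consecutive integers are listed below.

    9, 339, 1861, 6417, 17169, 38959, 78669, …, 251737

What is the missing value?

145581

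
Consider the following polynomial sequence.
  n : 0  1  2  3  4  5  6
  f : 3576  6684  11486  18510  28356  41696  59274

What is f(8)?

110480

3108, 4802, 7024, 9846, 13340, 17578
1694, 2222, 2822, 3494, 4238
528, 600, 672, 744
72, 72, 72
The fourth differences are constant (72).
744 + 72 = 816;  4238 + 816 = 5054;  17578 + 5054 = 22632;  59274 + 22632 = 81906
816 + 72 = 888;  5054 + 888 = 5942;  22632 + 5942 = 28574;  81906 + 28574 = 110480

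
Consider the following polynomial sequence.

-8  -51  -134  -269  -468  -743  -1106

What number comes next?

D1: -43, -83, -135, -199, -275, -363
D2: -40, -52, -64, -76, -88
D3: -12, -12, -12, -12
Third differences constant at -12.
-88 − 12 = -100;  -363 − 100 = -463;  -1106 − 463 = -1569

-1569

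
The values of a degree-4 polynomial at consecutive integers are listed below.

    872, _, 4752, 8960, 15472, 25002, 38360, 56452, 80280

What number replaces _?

2230

Using the last 7 terms:
Δ: 4208, 6512, 9530, 13358, 18092, 23828
Δ²: 2304, 3018, 3828, 4734, 5736
Δ³: 714, 810, 906, 1002
Δ⁴: 96, 96, 96
Constant fourth difference = 96.
Extend backward: 714 − 96 = 618;  2304 − 618 = 1686;  4208 − 1686 = 2522;  4752 − 2522 = 2230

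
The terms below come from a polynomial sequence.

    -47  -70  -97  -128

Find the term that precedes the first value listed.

Δ: -23, -27, -31
Δ²: -4, -4
The second differences are constant at -4.
Work back: -23 + 4 = -19;  -47 + 19 = -28

-28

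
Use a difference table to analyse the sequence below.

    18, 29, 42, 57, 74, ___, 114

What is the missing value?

Using the first 5 terms:
First differences: 11, 13, 15, 17
Second differences: 2, 2, 2
Constant second difference = 2.
Extend forward: 17 + 2 = 19;  74 + 19 = 93

93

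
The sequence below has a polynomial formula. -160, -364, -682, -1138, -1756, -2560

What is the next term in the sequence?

-204  -318  -456  -618  -804
-114  -138  -162  -186
-24  -24  -24
Constant third difference = -24, so extend:
-186 − 24 = -210;  -804 − 210 = -1014;  -2560 − 1014 = -3574

-3574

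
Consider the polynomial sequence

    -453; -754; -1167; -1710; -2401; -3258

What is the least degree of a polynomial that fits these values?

3

First differences: -301, -413, -543, -691, -857
Second differences: -112, -130, -148, -166
Third differences: -18, -18, -18
The third differences are constant, so the polynomial has degree 3.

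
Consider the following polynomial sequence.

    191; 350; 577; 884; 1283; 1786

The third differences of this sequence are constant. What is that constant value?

12

D1: 159, 227, 307, 399, 503
D2: 68, 80, 92, 104
D3: 12, 12, 12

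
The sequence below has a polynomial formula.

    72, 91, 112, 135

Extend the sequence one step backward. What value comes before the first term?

55

Δ: 19  21  23
Δ²: 2  2
The second differences are constant at 2.
Work back: 19 − 2 = 17;  72 − 17 = 55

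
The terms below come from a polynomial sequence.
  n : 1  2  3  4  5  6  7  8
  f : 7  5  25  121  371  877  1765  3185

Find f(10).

8341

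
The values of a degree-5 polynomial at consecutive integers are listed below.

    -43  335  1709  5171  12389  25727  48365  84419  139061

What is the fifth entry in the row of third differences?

4116

First differences: 378, 1374, 3462, 7218, 13338, 22638, 36054, 54642
Second differences: 996, 2088, 3756, 6120, 9300, 13416, 18588
Third differences: 1092, 1668, 2364, 3180, 4116, 5172
Fourth differences: 576, 696, 816, 936, 1056
Fifth differences: 120, 120, 120, 120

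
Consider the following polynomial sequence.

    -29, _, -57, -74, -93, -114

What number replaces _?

-42

Using the last 4 terms:
D1: -17  -19  -21
D2: -2  -2
Constant second difference = -2.
Extend backward: -17 + 2 = -15;  -57 + 15 = -42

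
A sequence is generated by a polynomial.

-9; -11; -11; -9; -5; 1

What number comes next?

9

D1: -2, 0, 2, 4, 6
D2: 2, 2, 2, 2
The second differences are constant (2).
6 + 2 = 8;  1 + 8 = 9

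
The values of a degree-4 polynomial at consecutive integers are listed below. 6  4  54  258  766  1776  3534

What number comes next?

First differences: -2  50  204  508  1010  1758
Second differences: 52  154  304  502  748
Third differences: 102  150  198  246
Fourth differences: 48  48  48
The fourth differences are constant (48).
246 + 48 = 294;  748 + 294 = 1042;  1758 + 1042 = 2800;  3534 + 2800 = 6334

6334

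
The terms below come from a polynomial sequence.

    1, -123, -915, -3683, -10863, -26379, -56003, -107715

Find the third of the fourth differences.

-1848

D1: -124, -792, -2768, -7180, -15516, -29624, -51712
D2: -668, -1976, -4412, -8336, -14108, -22088
D3: -1308, -2436, -3924, -5772, -7980
D4: -1128, -1488, -1848, -2208
D5: -360, -360, -360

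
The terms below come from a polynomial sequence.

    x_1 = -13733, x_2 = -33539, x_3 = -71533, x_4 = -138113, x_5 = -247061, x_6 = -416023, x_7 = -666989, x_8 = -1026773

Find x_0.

Δ: -19806, -37994, -66580, -108948, -168962, -250966, -359784
Δ²: -18188, -28586, -42368, -60014, -82004, -108818
Δ³: -10398, -13782, -17646, -21990, -26814
Δ⁴: -3384, -3864, -4344, -4824
Δ⁵: -480, -480, -480
The fifth differences are constant at -480.
Work back: -3384 + 480 = -2904;  -10398 + 2904 = -7494;  -18188 + 7494 = -10694;  -19806 + 10694 = -9112;  -13733 + 9112 = -4621

-4621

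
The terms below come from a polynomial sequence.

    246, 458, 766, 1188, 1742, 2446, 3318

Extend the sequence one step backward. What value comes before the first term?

212, 308, 422, 554, 704, 872
96, 114, 132, 150, 168
18, 18, 18, 18
The third differences are constant at 18.
Work back: 96 − 18 = 78;  212 − 78 = 134;  246 − 134 = 112

112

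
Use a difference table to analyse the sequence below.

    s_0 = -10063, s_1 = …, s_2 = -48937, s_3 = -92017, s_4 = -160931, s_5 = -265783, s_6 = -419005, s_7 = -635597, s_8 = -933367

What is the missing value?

-23675

Using the last 7 terms:
D1: -43080  -68914  -104852  -153222  -216592  -297770
D2: -25834  -35938  -48370  -63370  -81178
D3: -10104  -12432  -15000  -17808
D4: -2328  -2568  -2808
D5: -240  -240
Constant fifth difference = -240.
Extend backward: -2328 + 240 = -2088;  -10104 + 2088 = -8016;  -25834 + 8016 = -17818;  -43080 + 17818 = -25262;  -48937 + 25262 = -23675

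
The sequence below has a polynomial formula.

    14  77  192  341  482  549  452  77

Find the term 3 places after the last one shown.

-4216

Δ: 63, 115, 149, 141, 67, -97, -375
Δ²: 52, 34, -8, -74, -164, -278
Δ³: -18, -42, -66, -90, -114
Δ⁴: -24, -24, -24, -24
The fourth differences are constant (-24).
-114 − 24 = -138;  -278 − 138 = -416;  -375 − 416 = -791;  77 − 791 = -714
-138 − 24 = -162;  -416 − 162 = -578;  -791 − 578 = -1369;  -714 − 1369 = -2083
-162 − 24 = -186;  -578 − 186 = -764;  -1369 − 764 = -2133;  -2083 − 2133 = -4216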